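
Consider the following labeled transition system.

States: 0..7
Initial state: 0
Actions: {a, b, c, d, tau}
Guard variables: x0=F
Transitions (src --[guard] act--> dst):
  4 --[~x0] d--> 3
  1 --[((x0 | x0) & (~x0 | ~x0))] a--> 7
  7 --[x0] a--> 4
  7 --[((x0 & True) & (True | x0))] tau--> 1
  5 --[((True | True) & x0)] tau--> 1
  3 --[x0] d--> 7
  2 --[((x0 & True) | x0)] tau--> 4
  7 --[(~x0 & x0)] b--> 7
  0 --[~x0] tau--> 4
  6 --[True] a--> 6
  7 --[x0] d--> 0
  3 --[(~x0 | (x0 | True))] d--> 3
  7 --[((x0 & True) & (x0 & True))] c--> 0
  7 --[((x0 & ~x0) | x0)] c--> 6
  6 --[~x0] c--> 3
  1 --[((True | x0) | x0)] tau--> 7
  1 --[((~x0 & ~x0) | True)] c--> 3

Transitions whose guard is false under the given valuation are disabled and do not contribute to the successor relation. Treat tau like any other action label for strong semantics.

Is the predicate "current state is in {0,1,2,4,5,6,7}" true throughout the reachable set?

Safe = {0,1,2,4,5,6,7}
Reachable = {0,3,4}
  0: safe
  3: outside
  4: safe
counterexample path to 3: tau·d

Answer: INVARIANT VIOLATED at state 3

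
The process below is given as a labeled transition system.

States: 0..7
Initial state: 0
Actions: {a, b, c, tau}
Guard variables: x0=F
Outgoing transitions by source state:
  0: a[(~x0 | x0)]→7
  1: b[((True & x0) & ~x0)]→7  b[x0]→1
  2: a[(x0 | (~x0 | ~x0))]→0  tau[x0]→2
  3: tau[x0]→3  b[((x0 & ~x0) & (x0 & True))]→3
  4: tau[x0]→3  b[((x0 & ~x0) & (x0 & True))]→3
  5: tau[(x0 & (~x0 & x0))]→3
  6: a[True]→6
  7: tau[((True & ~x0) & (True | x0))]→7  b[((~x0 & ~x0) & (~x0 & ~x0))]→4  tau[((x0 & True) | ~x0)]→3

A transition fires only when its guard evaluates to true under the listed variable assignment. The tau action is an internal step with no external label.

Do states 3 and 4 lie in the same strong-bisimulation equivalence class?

Answer: BISIMILAR

Trace:
Bisimulation quotient by refinement:
  round 0: {{0,1,2,3,4,5,6,7}}
  round 1: {{0,2,6},{1,3,4,5},{7}}
  round 2: {{0},{1,3,4,5},{2,6},{7}}
  round 3: {{0},{1,3,4,5},{2},{6},{7}}
5 equivalence class(es) (converged in 4)
class of 3: {1,3,4,5}; class of 4: {1,3,4,5}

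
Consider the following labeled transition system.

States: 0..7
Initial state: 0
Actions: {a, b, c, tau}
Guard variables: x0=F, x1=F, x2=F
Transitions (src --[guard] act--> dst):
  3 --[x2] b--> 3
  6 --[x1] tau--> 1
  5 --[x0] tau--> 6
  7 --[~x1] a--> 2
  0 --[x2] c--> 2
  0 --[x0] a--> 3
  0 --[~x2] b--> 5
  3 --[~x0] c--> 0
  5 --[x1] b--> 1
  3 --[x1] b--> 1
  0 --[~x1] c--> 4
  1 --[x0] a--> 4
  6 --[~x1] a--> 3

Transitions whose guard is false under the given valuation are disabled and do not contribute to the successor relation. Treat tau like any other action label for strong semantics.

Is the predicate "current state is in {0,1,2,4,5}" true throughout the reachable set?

Answer: INVARIANT HOLDS

Working:
Safe = {0,1,2,4,5}
Reachable = {0,4,5}
  0: ok
  4: ok
  5: ok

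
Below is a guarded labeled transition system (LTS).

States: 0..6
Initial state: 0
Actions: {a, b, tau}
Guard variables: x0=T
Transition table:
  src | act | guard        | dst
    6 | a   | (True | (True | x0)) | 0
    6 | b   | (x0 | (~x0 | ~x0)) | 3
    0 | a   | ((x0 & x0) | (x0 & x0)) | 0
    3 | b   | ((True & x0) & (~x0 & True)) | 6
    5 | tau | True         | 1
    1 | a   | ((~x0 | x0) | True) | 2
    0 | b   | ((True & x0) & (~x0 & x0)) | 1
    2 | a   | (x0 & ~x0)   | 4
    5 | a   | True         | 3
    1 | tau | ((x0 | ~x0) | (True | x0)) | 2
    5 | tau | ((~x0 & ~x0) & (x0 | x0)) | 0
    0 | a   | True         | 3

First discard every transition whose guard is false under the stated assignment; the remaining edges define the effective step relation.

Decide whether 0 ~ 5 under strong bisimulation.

Bisimulation quotient by refinement:
  round 0: {{0,1,2,3,4,5,6}}
  round 1: {{0},{1,5},{2,3,4},{6}}
  round 2: {{0},{1},{2,3,4},{5},{6}}
Fixed point at round 3; 5 class(es).
class of 0: {0}; class of 5: {5}

Answer: NOT BISIMILAR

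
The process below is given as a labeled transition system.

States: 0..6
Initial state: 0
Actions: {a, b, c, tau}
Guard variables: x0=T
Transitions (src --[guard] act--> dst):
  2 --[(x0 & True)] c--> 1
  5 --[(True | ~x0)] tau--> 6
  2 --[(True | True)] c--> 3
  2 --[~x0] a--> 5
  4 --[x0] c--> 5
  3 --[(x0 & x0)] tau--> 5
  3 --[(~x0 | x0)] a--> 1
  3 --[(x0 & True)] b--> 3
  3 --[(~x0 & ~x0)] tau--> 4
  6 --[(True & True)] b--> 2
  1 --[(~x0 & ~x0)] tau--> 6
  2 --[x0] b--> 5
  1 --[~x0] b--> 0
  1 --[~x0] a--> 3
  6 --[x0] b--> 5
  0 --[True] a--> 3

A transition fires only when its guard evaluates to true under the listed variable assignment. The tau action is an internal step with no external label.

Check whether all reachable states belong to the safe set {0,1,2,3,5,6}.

Answer: INVARIANT HOLDS

Trace:
Safe = {0,1,2,3,5,6}
R = {0,1,2,3,5,6}
  0: safe
  1: safe
  2: safe
  3: safe
  5: safe
  6: safe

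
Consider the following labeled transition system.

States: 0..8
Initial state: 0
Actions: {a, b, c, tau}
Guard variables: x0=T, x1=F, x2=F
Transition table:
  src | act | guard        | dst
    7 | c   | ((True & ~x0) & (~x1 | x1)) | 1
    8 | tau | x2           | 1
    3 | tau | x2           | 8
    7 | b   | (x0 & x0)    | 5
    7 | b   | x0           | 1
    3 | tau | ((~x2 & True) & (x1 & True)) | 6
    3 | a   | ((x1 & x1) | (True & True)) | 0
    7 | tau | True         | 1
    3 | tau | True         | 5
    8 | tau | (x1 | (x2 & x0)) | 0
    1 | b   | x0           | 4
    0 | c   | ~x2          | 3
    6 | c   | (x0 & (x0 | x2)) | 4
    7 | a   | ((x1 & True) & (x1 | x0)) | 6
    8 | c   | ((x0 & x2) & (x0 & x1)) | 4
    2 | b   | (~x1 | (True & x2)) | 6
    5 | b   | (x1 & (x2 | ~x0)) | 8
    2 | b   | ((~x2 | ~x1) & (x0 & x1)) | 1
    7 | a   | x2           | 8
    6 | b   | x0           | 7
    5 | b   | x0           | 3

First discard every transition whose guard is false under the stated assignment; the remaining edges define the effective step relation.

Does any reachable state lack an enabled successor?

Answer: DEADLOCK-FREE

Working:
Reachable = {0,3,5}
  0: c→3  [deg 1]
  3: a→0  tau→5  [deg 2]
  5: b→3  [deg 1]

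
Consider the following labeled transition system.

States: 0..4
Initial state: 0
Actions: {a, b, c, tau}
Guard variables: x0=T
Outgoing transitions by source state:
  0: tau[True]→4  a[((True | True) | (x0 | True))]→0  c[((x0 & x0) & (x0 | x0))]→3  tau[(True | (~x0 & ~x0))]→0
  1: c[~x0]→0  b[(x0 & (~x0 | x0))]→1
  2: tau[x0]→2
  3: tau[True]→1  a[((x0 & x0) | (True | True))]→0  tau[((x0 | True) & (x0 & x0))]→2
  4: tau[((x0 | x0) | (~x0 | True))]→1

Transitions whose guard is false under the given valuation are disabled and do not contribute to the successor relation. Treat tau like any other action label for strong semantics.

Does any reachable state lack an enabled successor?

Answer: DEADLOCK-FREE

Trace:
R = {0,1,2,3,4}
  0: a→0  c→3  tau→0  tau→4  [deg 4]
  1: b→1  [deg 1]
  2: tau→2  [deg 1]
  3: a→0  tau→1  tau→2  [deg 3]
  4: tau→1  [deg 1]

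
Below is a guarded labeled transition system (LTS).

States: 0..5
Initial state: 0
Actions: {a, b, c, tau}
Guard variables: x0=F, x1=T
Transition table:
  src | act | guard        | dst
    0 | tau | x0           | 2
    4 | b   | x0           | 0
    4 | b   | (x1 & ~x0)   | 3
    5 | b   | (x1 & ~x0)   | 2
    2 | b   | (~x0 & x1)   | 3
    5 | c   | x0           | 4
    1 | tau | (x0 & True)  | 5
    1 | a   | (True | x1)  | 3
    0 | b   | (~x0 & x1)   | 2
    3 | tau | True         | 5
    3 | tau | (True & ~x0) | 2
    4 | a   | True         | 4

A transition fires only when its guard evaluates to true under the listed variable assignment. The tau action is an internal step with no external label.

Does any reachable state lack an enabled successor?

R = {0,2,3,5}
  0: b→2  [deg 1]
  2: b→3  [deg 1]
  3: tau→2  tau→5  [deg 2]
  5: b→2  [deg 1]

Answer: DEADLOCK-FREE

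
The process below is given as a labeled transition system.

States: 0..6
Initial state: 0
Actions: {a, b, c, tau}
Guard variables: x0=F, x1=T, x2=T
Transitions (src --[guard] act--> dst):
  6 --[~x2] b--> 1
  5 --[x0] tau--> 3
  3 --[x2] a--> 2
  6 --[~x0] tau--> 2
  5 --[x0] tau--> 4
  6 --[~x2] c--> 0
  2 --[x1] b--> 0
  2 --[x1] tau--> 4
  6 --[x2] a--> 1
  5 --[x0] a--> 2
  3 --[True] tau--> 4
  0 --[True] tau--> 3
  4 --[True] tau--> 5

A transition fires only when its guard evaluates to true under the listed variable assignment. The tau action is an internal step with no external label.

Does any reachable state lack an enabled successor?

Reach set: {0,2,3,4,5}
  0: tau→3  [1 out]
  2: b→0  tau→4  [2 out]
  3: a→2  tau→4  [2 out]
  4: tau→5  [1 out]
  5: ∅  [no exit]
Path to 5: tau·tau·tau

Answer: DEADLOCK at state 5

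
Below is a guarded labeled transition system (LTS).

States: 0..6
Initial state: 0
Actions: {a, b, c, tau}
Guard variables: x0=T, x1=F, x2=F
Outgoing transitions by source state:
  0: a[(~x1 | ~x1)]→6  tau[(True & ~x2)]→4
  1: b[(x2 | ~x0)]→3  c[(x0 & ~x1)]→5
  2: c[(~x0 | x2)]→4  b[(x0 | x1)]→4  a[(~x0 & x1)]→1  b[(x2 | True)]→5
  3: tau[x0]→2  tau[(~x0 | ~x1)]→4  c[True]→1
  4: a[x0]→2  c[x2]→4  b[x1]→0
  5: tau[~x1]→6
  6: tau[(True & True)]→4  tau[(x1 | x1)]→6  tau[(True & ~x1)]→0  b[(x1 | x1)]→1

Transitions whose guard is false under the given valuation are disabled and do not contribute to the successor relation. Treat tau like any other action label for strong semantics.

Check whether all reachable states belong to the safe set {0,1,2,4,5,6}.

Safe = {0,1,2,4,5,6}
Reach set: {0,2,4,5,6}
  0: safe
  2: safe
  4: safe
  5: safe
  6: safe

Answer: INVARIANT HOLDS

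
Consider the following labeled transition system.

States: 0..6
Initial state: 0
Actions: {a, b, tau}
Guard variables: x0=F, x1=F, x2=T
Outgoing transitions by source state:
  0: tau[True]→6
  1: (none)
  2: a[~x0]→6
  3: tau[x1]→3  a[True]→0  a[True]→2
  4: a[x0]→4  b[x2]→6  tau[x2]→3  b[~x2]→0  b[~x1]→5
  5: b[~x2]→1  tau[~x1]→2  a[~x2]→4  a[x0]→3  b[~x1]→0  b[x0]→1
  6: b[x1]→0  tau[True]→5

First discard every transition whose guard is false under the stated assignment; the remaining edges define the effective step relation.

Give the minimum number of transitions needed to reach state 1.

Answer: UNREACHABLE

Analysis:
BFS to 1:
  L0 = {0}
  L1 = {6}
  L2 = {5}
  L3 = {2}
1 never appears.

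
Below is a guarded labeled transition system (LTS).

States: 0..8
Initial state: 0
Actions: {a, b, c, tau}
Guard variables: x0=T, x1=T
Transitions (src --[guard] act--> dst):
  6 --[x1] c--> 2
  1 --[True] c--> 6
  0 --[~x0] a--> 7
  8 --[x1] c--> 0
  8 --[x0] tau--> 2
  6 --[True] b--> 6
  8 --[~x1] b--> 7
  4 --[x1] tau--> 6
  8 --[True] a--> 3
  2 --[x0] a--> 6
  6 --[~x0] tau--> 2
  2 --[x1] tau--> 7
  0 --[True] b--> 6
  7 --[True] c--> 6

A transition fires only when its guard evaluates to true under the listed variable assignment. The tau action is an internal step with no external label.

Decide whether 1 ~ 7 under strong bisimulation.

Answer: BISIMILAR

Trace:
Refine partition for ~:
  round 0: {{0,1,2,3,4,5,6,7,8}}
  round 1: {{0},{1,7},{2},{3,5},{4},{6},{8}}
7 equivalence class(es) (converged in 2)
[1]={1,7}  [7]={1,7}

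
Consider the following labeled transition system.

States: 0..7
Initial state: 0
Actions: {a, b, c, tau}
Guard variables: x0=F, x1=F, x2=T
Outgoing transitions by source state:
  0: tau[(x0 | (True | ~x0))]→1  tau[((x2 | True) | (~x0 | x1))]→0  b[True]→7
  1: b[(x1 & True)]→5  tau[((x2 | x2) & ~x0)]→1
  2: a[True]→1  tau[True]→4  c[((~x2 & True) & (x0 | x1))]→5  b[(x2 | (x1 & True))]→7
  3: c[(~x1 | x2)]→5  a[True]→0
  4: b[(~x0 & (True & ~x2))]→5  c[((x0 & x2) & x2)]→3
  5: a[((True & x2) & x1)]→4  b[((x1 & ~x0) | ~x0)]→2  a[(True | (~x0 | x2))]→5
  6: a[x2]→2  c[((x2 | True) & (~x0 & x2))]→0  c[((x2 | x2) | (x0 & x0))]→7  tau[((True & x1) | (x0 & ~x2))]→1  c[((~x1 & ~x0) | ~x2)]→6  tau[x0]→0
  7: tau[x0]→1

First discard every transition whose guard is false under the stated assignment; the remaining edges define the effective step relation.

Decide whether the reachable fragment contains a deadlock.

Answer: DEADLOCK at state 7

Trace:
Reach set: {0,1,7}
  0: b→7  tau→0  tau→1  [3 out]
  1: tau→1  [1 out]
  7: ∅  [deadlock]
witness 7: b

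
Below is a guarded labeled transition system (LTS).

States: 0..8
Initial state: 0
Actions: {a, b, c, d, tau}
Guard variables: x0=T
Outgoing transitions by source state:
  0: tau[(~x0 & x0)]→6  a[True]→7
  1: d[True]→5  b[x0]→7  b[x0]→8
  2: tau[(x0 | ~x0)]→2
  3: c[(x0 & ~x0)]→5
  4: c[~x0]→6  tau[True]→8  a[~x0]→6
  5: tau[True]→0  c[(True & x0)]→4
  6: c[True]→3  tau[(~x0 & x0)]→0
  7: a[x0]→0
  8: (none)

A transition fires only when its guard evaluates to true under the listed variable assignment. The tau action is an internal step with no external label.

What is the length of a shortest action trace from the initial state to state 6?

Answer: UNREACHABLE

Analysis:
Layered search for 6:
  L0 = {0}
  L1 = {7}
6 never appears.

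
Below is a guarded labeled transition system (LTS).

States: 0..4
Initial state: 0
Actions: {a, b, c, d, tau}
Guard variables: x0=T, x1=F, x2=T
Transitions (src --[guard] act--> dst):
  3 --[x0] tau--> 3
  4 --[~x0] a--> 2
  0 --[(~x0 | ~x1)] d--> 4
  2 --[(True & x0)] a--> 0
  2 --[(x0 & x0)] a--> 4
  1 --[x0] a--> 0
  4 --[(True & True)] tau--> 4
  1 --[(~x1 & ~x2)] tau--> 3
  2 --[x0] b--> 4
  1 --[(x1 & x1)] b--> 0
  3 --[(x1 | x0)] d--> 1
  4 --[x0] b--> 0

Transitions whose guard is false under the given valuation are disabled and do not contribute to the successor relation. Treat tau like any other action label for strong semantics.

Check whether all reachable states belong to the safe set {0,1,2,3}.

Answer: INVARIANT VIOLATED at state 4

Analysis:
Safe = {0,1,2,3}
Reach set: {0,4}
  0: ok
  4: outside
counterexample path to 4: d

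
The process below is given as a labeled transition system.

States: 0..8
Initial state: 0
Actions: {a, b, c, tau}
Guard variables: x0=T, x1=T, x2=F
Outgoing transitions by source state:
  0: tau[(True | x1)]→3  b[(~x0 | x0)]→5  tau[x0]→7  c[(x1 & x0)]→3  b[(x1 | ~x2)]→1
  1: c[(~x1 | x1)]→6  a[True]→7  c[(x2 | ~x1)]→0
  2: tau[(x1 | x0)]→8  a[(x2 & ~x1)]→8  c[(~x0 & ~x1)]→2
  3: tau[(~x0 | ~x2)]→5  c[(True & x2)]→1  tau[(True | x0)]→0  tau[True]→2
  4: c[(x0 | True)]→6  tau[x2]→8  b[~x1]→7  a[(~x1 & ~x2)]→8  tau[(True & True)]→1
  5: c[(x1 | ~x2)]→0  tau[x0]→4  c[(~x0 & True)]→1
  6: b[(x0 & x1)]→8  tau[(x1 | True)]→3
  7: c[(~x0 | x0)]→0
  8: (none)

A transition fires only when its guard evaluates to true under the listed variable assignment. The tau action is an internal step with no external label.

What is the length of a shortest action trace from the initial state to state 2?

Answer: 2

Trace:
BFS to 2:
  depth 0: {0}
  depth 1: {1,3,5,7}
  depth 2: {2,4,6}
2 enters at depth 2; path c·tau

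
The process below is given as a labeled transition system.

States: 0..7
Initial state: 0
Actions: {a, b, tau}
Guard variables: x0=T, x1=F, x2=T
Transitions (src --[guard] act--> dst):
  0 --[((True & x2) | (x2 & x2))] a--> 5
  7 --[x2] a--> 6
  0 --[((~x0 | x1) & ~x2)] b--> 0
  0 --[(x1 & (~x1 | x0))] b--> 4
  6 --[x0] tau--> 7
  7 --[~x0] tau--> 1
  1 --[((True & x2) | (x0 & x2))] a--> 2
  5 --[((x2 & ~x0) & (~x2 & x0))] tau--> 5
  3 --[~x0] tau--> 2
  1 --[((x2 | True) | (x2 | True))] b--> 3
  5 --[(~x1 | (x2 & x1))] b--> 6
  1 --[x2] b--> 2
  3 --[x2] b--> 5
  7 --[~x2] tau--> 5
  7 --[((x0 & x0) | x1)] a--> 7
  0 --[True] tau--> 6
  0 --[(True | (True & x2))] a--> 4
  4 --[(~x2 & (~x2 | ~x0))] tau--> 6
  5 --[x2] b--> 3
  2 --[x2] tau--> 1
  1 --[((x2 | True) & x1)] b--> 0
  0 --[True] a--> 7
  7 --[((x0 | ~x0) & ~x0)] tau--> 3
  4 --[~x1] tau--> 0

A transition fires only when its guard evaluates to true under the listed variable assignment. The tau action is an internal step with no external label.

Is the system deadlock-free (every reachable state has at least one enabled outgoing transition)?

Reachable = {0,3,4,5,6,7}
  0: a→4  a→5  a→7  tau→6  [deg 4]
  3: b→5  [deg 1]
  4: tau→0  [deg 1]
  5: b→3  b→6  [deg 2]
  6: tau→7  [deg 1]
  7: a→6  a→7  [deg 2]

Answer: DEADLOCK-FREE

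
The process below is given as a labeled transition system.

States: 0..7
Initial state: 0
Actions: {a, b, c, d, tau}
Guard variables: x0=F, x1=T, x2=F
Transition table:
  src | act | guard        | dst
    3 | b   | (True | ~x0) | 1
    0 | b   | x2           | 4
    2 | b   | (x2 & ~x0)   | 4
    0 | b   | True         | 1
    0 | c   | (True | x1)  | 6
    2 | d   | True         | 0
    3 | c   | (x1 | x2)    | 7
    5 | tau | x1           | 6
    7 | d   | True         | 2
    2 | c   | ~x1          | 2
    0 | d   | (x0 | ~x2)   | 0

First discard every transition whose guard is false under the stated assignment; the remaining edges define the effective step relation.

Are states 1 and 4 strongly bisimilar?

Answer: BISIMILAR

Trace:
Compute ~ classes (split until stable):
  P[0] = {{0,1,2,3,4,5,6,7}}
  P[1] = {{0},{1,4,6},{2,7},{3},{5}}
  P[2] = {{0},{1,4,6},{2},{3},{5},{7}}
6 equivalence class(es) (converged in 3)
class of 1: {1,4,6}; class of 4: {1,4,6}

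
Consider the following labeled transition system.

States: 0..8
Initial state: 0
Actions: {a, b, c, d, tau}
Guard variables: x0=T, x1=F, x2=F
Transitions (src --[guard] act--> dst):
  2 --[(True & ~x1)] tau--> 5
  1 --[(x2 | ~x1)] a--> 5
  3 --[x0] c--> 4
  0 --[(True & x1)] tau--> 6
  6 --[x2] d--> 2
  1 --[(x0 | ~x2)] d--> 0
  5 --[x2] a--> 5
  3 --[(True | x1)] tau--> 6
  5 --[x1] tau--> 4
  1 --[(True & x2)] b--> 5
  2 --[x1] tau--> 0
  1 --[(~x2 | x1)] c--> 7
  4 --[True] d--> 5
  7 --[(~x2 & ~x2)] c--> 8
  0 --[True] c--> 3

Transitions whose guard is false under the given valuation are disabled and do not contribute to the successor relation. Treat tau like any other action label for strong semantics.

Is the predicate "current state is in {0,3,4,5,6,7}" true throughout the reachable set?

Answer: INVARIANT HOLDS

Analysis:
Safe = {0,3,4,5,6,7}
R = {0,3,4,5,6}
  0: ok
  3: ok
  4: ok
  5: ok
  6: ok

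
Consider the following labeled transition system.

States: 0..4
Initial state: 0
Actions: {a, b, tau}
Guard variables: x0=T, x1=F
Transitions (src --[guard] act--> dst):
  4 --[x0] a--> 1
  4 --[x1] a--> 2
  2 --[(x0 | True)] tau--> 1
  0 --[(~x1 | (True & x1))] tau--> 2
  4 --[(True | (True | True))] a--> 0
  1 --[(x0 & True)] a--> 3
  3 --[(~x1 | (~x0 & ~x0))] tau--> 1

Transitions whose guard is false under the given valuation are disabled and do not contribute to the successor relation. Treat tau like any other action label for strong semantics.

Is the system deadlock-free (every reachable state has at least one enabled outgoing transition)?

Reach set: {0,1,2,3}
  0: tau→2  [deg 1]
  1: a→3  [deg 1]
  2: tau→1  [deg 1]
  3: tau→1  [deg 1]

Answer: DEADLOCK-FREE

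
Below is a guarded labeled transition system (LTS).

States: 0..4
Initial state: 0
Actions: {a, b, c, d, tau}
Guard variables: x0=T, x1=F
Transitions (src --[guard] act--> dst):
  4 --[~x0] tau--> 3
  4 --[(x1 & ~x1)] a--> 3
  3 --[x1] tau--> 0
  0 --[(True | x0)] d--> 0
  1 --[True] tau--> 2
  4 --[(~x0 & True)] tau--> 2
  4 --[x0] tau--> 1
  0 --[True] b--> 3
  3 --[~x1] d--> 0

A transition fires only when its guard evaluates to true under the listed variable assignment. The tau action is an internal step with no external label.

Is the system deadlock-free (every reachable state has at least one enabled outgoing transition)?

Reachable = {0,3}
  0: b→3  d→0  [deg 2]
  3: d→0  [deg 1]

Answer: DEADLOCK-FREE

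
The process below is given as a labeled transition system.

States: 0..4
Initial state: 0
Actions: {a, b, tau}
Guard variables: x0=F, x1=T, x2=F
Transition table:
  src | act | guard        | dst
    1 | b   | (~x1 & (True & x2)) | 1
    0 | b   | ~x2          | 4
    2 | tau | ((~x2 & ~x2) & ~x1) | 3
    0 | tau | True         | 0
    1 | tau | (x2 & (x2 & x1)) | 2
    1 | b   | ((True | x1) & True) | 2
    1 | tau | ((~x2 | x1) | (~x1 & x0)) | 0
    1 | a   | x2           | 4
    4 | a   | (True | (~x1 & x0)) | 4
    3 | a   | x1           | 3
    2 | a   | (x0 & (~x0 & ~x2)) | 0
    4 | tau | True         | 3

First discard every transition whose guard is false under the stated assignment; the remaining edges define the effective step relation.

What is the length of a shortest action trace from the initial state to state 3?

BFS to 3:
  L0 = {0}
  L1 = {4}
  L2 = {3}
first hit 3 at d=2 via b·tau

Answer: 2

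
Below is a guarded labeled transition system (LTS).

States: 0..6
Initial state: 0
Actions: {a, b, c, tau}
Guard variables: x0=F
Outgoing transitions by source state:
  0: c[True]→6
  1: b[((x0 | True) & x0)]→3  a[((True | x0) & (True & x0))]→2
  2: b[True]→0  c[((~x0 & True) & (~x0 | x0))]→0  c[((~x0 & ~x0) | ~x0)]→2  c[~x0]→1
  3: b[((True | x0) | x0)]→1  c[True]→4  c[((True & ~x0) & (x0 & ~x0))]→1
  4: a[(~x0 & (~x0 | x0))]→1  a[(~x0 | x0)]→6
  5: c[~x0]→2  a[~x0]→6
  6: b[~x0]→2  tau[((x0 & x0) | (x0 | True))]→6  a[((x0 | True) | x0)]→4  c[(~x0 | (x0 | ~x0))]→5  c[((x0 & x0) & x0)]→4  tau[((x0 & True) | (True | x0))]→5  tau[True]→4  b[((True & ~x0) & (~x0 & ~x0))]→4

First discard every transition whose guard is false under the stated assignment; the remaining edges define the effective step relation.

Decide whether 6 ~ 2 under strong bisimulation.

Answer: NOT BISIMILAR

Trace:
Refine partition for ~:
  π0 = {{0,1,2,3,4,5,6}}
  π1 = {{0},{1},{2,3},{4},{5},{6}}
  π2 = {{0},{1},{2},{3},{4},{5},{6}}
7 equivalence class(es) (converged in 3)
class of 6: {6}; class of 2: {2}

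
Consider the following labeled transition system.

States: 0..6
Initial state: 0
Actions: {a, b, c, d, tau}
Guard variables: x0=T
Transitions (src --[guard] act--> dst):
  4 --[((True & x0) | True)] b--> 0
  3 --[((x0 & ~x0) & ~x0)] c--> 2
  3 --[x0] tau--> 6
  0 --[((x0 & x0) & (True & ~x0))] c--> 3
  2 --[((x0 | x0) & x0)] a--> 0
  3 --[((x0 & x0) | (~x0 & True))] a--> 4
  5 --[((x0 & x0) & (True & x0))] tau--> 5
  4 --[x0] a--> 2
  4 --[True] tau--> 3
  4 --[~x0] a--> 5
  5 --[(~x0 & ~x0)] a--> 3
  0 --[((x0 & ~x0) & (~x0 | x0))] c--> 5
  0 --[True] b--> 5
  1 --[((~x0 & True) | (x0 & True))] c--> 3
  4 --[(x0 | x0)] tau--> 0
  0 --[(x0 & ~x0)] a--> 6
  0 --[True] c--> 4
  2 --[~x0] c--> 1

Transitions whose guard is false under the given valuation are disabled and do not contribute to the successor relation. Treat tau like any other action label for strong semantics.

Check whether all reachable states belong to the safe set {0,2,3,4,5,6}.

Answer: INVARIANT HOLDS

Working:
Allowed set {0,2,3,4,5,6}
Reach set: {0,2,3,4,5,6}
  0: ok
  2: ok
  3: ok
  4: ok
  5: ok
  6: ok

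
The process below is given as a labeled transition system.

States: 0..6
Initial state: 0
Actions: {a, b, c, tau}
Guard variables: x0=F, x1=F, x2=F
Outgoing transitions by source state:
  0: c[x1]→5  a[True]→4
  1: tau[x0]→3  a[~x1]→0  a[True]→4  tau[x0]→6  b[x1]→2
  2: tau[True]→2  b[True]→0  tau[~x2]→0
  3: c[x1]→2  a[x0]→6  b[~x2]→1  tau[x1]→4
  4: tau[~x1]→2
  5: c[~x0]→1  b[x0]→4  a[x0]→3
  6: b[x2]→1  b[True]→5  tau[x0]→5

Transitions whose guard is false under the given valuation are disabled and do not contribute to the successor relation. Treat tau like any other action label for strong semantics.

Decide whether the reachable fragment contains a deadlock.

Reach set: {0,2,4}
  0: a→4  [deg 1]
  2: b→0  tau→0  tau→2  [deg 3]
  4: tau→2  [deg 1]

Answer: DEADLOCK-FREE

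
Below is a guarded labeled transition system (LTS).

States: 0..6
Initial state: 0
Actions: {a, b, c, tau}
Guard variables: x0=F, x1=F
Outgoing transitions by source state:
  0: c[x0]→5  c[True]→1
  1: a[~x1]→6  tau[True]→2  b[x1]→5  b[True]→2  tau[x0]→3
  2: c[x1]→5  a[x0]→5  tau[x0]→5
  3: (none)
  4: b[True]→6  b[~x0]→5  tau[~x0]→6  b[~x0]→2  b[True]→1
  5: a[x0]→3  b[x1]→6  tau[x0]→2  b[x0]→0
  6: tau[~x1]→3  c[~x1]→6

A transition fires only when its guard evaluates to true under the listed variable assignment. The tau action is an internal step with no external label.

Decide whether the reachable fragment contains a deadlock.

Answer: DEADLOCK at state 2

Working:
Reachable = {0,1,2,3,6}
  0: c→1  [deg 1]
  1: a→6  b→2  tau→2  [deg 3]
  2: ∅  [STUCK]
  3: ∅  [STUCK]
  6: c→6  tau→3  [deg 2]
trace reaching 2: c·tau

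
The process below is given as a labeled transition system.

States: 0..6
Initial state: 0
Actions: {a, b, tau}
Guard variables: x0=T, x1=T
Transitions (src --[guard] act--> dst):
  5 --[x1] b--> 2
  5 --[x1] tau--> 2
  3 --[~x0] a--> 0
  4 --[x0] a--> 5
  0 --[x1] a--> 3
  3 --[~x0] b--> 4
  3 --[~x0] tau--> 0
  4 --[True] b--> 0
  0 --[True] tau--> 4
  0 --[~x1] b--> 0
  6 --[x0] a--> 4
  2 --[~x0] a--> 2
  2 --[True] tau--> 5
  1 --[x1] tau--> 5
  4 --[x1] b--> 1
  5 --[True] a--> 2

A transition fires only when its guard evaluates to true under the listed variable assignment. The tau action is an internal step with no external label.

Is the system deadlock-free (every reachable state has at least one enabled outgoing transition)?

Answer: DEADLOCK at state 3

Working:
Reachable = {0,1,2,3,4,5}
  0: a→3  tau→4  [deg 2]
  1: tau→5  [deg 1]
  2: tau→5  [deg 1]
  3: ∅  [STUCK]
  4: a→5  b→0  b→1  [deg 3]
  5: a→2  b→2  tau→2  [deg 3]
trace reaching 3: a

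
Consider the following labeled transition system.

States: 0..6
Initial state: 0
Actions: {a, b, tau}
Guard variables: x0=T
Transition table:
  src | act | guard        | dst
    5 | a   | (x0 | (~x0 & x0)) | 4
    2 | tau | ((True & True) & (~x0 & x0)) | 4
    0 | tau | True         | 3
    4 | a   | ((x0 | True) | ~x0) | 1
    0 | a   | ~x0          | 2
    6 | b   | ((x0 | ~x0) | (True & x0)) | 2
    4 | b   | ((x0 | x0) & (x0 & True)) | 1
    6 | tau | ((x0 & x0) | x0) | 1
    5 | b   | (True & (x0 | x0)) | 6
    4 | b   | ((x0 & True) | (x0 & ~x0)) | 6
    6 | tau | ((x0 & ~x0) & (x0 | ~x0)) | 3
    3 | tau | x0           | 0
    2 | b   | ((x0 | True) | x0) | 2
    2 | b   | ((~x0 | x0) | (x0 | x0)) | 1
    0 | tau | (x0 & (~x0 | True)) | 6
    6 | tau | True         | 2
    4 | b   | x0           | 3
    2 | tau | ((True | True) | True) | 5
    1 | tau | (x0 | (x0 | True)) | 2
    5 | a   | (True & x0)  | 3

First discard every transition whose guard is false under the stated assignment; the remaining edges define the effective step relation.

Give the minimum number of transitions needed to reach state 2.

Breadth-first toward 2:
  Layer 0: {0}
  Layer 1: {3,6}
  Layer 2: {1,2}
first hit 2 at d=2 via tau·b

Answer: 2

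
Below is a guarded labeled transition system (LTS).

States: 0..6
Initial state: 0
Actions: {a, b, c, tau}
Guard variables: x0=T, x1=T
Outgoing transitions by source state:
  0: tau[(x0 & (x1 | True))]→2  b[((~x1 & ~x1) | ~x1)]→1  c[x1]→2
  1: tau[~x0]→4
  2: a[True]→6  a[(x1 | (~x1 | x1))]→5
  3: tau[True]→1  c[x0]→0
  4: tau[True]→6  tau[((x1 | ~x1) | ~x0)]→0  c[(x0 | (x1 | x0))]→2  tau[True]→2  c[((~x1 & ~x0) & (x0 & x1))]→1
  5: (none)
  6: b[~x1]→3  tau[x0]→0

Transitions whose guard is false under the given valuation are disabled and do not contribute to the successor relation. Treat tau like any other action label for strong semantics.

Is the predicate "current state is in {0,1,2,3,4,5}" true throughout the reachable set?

Inv-set: {0,1,2,3,4,5}
Reachable = {0,2,5,6}
  0: safe
  2: safe
  5: safe
  6: VIOLATES
counterexample path to 6: tau·a

Answer: INVARIANT VIOLATED at state 6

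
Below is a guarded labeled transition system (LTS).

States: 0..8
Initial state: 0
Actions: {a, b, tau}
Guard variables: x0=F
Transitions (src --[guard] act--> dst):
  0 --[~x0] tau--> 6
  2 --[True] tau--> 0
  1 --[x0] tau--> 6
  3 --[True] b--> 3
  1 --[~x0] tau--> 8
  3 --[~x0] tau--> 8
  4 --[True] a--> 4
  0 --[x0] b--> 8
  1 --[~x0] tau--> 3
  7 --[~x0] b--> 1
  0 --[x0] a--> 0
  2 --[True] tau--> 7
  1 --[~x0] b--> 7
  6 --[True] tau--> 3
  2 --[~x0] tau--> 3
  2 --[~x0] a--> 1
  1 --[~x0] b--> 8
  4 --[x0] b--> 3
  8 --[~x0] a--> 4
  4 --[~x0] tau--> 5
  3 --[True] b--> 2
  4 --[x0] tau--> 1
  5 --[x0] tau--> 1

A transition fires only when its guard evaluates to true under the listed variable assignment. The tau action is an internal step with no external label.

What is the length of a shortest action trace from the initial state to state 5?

Layered search for 5:
  depth 0: {0}
  depth 1: {6}
  depth 2: {3}
  depth 3: {2,8}
  depth 4: {1,4,7}
  depth 5: {5}
first hit 5 at d=5 via tau·tau·tau·a·tau

Answer: 5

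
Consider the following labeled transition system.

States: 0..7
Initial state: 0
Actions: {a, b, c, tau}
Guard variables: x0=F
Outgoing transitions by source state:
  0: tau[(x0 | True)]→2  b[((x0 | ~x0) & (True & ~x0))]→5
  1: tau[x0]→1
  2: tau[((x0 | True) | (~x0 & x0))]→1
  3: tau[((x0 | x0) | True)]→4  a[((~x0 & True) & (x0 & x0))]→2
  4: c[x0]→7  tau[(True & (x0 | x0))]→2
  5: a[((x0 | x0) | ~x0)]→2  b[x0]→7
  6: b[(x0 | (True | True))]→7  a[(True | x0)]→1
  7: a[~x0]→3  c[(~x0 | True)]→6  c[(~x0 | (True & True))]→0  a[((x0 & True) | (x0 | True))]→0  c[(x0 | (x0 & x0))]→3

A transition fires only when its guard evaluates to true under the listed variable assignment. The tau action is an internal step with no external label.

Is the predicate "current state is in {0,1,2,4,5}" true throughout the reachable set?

Answer: INVARIANT HOLDS

Analysis:
Inv-set: {0,1,2,4,5}
R = {0,1,2,5}
  0: safe
  1: safe
  2: safe
  5: safe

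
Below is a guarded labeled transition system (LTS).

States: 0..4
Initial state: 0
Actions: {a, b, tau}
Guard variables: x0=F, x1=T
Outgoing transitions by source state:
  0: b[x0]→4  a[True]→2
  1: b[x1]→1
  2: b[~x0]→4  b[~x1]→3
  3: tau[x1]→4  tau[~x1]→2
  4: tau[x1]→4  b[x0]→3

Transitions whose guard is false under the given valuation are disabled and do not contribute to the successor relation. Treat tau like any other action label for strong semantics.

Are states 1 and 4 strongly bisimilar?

Answer: NOT BISIMILAR

Trace:
Bisimulation quotient by refinement:
  π0 = {{0,1,2,3,4}}
  π1 = {{0},{1,2},{3,4}}
  π2 = {{0},{1},{2},{3,4}}
4 equivalence class(es) (converged in 3)
1∈{1}, 4∈{3,4}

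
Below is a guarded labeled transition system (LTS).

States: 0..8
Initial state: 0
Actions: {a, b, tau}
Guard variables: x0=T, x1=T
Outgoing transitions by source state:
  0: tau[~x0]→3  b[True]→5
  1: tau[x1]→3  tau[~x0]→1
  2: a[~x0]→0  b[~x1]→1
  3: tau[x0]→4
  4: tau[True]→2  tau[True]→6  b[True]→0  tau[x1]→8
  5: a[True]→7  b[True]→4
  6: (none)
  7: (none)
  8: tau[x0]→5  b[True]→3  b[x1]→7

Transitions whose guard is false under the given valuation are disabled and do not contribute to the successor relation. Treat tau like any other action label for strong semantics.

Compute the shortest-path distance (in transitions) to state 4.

BFS to 4:
  L0 = {0}
  L1 = {5}
  L2 = {4,7}
4 enters at depth 2; path b·b

Answer: 2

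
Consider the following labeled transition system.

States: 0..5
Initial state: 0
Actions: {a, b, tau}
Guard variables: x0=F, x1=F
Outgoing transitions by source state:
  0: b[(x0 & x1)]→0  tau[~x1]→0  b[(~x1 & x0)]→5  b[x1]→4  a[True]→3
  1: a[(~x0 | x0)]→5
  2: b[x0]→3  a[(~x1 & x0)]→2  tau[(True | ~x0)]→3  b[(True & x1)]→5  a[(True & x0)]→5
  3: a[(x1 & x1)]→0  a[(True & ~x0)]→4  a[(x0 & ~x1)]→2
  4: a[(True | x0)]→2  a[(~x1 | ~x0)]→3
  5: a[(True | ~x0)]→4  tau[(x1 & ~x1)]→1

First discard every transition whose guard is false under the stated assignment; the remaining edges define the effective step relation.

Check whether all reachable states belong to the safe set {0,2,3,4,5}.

Answer: INVARIANT HOLDS

Working:
Allowed set {0,2,3,4,5}
Reach set: {0,2,3,4}
  0: safe
  2: safe
  3: safe
  4: safe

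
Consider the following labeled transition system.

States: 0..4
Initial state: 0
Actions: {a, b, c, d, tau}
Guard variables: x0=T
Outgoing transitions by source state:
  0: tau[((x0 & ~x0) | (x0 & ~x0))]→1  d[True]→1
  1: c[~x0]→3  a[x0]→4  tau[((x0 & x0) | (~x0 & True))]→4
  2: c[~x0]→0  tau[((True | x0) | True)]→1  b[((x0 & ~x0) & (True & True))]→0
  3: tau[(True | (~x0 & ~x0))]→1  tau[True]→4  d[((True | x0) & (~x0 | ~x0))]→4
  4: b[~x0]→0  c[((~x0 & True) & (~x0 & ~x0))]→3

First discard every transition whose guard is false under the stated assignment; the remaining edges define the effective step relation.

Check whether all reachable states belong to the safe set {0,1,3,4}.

Answer: INVARIANT HOLDS

Trace:
Safe = {0,1,3,4}
R = {0,1,4}
  0: ✓
  1: ✓
  4: ✓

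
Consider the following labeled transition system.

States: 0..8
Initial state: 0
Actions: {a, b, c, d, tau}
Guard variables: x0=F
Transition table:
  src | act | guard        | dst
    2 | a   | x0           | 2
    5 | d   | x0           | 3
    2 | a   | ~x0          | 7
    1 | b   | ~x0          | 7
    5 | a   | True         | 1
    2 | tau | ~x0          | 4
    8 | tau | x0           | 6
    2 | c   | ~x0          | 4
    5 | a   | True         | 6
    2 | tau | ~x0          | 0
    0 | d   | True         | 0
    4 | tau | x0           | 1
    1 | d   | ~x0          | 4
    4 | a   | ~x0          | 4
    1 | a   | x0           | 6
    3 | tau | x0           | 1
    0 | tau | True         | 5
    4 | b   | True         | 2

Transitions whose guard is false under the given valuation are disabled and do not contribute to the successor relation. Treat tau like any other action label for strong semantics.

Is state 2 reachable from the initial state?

Answer: REACHABLE

Trace:
Guard filter leaves 12 enabled edge(s).
depth 0: {0}
depth 1: {5}  cumulative {0,5}
depth 2: {1,6}  cumulative {0,1,5,6}
depth 3: {4,7}  cumulative {0,1,4,5,6,7}
depth 4: {2}  cumulative {0,1,2,4,5,6,7}
Reachable = {0,1,2,4,5,6,7}
Path to 2: tau·a·d·b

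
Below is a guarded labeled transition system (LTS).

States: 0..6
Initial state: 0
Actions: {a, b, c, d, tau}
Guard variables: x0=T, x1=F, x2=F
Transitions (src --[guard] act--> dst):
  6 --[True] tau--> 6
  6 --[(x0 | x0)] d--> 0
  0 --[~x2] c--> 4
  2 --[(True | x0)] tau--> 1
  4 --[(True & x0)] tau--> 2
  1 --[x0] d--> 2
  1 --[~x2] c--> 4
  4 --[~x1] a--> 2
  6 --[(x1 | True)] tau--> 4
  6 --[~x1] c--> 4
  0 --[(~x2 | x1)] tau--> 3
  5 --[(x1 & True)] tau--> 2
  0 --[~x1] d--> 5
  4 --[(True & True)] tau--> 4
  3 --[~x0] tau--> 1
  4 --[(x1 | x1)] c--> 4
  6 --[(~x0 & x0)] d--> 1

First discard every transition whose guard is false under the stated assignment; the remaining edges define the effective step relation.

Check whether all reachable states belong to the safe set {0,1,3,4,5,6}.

Answer: INVARIANT VIOLATED at state 2

Analysis:
Inv-set: {0,1,3,4,5,6}
R = {0,1,2,3,4,5}
  0: ✓
  1: ✓
  2: VIOLATES
  3: ✓
  4: ✓
  5: ✓
reach 2 via c·tau — violates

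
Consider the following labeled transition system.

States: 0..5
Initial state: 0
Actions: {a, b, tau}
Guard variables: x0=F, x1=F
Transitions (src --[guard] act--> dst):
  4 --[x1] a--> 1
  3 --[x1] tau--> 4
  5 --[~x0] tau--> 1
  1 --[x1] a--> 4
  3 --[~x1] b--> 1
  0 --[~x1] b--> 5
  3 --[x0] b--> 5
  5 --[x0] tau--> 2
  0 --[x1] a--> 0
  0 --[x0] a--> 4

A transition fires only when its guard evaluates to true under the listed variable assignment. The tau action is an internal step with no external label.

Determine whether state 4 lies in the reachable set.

3 transition(s) survive guard evaluation.
depth 0: {0}
depth 1: {5}  now seen {0,5}
depth 2: {1}  now seen {0,1,5}
R = {0,1,5}

Answer: UNREACHABLE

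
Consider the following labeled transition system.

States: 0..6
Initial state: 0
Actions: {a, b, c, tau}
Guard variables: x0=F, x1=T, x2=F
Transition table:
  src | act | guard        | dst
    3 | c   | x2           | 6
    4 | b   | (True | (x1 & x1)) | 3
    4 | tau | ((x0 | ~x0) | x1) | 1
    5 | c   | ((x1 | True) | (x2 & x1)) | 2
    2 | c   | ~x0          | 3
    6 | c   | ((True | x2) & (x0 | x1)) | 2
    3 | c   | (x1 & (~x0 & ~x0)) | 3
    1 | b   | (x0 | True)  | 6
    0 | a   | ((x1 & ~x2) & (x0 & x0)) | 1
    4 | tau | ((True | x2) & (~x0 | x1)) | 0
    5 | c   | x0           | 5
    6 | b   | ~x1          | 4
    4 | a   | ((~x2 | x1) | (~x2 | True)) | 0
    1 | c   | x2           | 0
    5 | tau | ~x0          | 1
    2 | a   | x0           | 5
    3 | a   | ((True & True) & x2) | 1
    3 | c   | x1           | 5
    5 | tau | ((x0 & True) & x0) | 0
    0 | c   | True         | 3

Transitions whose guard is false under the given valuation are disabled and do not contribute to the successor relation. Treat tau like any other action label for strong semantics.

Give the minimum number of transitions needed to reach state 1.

Answer: 3

Working:
BFS to 1:
  depth 0: {0}
  depth 1: {3}
  depth 2: {5}
  depth 3: {1,2}
1 enters at depth 3; path c·c·tau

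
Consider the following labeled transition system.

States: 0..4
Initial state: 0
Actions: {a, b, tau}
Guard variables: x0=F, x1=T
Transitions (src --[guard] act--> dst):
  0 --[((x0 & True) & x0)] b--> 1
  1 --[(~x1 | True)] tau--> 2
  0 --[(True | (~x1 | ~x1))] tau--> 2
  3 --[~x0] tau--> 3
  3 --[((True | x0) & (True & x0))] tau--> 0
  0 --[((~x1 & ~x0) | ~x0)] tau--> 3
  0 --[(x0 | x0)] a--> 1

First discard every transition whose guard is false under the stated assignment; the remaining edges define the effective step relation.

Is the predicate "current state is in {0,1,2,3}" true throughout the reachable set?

Safe = {0,1,2,3}
Reachable = {0,2,3}
  0: safe
  2: safe
  3: safe

Answer: INVARIANT HOLDS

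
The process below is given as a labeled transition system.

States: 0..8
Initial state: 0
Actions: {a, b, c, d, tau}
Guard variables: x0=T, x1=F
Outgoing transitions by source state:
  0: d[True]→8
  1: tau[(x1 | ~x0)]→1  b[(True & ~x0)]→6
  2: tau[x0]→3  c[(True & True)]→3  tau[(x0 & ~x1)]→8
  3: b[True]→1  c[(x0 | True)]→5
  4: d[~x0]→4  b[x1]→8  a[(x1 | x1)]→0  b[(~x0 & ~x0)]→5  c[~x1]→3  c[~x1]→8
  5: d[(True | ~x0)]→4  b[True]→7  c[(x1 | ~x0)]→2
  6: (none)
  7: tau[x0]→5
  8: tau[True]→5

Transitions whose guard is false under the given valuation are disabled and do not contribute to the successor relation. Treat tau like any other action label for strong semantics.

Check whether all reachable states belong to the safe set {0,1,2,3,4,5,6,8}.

Safe = {0,1,2,3,4,5,6,8}
R = {0,1,3,4,5,7,8}
  0: ✓
  1: ✓
  3: ✓
  4: ✓
  5: ✓
  7: VIOLATES
  8: ✓
witness against invariant: d·tau·b → 7

Answer: INVARIANT VIOLATED at state 7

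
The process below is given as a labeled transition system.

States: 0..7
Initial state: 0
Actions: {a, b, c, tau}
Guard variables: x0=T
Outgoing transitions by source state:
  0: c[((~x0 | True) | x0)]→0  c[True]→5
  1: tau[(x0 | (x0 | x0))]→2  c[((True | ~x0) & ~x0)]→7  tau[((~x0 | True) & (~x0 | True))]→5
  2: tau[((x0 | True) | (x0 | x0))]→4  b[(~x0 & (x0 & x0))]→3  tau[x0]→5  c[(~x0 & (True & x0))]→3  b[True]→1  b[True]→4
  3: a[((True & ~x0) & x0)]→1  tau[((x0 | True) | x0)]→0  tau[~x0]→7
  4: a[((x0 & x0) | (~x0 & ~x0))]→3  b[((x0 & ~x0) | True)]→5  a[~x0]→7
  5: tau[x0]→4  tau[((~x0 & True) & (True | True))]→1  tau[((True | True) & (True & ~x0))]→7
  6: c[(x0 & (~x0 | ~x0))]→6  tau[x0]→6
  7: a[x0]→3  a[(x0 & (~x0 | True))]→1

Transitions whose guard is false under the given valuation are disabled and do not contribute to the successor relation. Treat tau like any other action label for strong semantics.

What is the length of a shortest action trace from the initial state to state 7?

Answer: UNREACHABLE

Trace:
Layered search for 7:
  L0 = {0}
  L1 = {5}
  L2 = {4}
  L3 = {3}
7 never appears.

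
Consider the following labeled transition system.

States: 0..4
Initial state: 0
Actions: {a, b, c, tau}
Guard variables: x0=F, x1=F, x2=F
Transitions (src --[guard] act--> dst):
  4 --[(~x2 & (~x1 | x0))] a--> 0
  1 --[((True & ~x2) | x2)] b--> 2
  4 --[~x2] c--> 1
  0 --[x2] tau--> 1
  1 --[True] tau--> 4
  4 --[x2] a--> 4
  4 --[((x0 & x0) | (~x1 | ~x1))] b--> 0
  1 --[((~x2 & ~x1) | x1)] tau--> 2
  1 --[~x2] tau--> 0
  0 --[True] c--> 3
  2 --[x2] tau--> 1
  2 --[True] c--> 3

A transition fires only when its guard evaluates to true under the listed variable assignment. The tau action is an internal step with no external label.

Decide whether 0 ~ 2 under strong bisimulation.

Answer: BISIMILAR

Working:
Bisimulation quotient by refinement:
  π0 = {{0,1,2,3,4}}
  π1 = {{0,2},{1},{3},{4}}
4 equivalence class(es) (converged in 2)
class of 0: {0,2}; class of 2: {0,2}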